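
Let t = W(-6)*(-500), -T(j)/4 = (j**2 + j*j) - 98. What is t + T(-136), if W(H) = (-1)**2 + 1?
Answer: -148576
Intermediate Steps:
W(H) = 2 (W(H) = 1 + 1 = 2)
T(j) = 392 - 8*j**2 (T(j) = -4*((j**2 + j*j) - 98) = -4*((j**2 + j**2) - 98) = -4*(2*j**2 - 98) = -4*(-98 + 2*j**2) = 392 - 8*j**2)
t = -1000 (t = 2*(-500) = -1000)
t + T(-136) = -1000 + (392 - 8*(-136)**2) = -1000 + (392 - 8*18496) = -1000 + (392 - 147968) = -1000 - 147576 = -148576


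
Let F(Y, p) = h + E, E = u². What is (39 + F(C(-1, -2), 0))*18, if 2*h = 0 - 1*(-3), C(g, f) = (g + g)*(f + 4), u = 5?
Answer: 1179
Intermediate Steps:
C(g, f) = 2*g*(4 + f) (C(g, f) = (2*g)*(4 + f) = 2*g*(4 + f))
h = 3/2 (h = (0 - 1*(-3))/2 = (0 + 3)/2 = (½)*3 = 3/2 ≈ 1.5000)
E = 25 (E = 5² = 25)
F(Y, p) = 53/2 (F(Y, p) = 3/2 + 25 = 53/2)
(39 + F(C(-1, -2), 0))*18 = (39 + 53/2)*18 = (131/2)*18 = 1179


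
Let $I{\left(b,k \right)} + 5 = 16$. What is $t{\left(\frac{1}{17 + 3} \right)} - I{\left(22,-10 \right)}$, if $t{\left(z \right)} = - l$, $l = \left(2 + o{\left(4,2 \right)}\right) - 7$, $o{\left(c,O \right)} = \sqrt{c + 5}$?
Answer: $-9$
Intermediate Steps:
$o{\left(c,O \right)} = \sqrt{5 + c}$
$l = -2$ ($l = \left(2 + \sqrt{5 + 4}\right) - 7 = \left(2 + \sqrt{9}\right) - 7 = \left(2 + 3\right) - 7 = 5 - 7 = -2$)
$I{\left(b,k \right)} = 11$ ($I{\left(b,k \right)} = -5 + 16 = 11$)
$t{\left(z \right)} = 2$ ($t{\left(z \right)} = \left(-1\right) \left(-2\right) = 2$)
$t{\left(\frac{1}{17 + 3} \right)} - I{\left(22,-10 \right)} = 2 - 11 = -9$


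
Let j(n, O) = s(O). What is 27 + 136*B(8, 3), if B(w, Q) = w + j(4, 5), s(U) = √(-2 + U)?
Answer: 1115 + 136*√3 ≈ 1350.6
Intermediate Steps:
j(n, O) = √(-2 + O)
B(w, Q) = w + √3 (B(w, Q) = w + √(-2 + 5) = w + √3)
27 + 136*B(8, 3) = 27 + 136*(8 + √3) = 27 + (1088 + 136*√3) = 1115 + 136*√3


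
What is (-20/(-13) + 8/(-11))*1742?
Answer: 15544/11 ≈ 1413.1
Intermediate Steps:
(-20/(-13) + 8/(-11))*1742 = (-20*(-1/13) + 8*(-1/11))*1742 = (20/13 - 8/11)*1742 = (116/143)*1742 = 15544/11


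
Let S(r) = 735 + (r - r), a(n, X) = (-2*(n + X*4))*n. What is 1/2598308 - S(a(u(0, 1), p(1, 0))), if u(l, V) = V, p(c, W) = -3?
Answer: -1909756379/2598308 ≈ -735.00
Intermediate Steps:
a(n, X) = n*(-8*X - 2*n) (a(n, X) = (-2*(n + 4*X))*n = (-8*X - 2*n)*n = n*(-8*X - 2*n))
S(r) = 735 (S(r) = 735 + 0 = 735)
1/2598308 - S(a(u(0, 1), p(1, 0))) = 1/2598308 - 1*735 = 1/2598308 - 735 = -1909756379/2598308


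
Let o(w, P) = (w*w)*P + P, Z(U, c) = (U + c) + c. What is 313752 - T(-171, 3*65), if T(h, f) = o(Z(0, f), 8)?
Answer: -903056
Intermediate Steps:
Z(U, c) = U + 2*c
o(w, P) = P + P*w**2 (o(w, P) = w**2*P + P = P*w**2 + P = P + P*w**2)
T(h, f) = 8 + 32*f**2 (T(h, f) = 8*(1 + (0 + 2*f)**2) = 8*(1 + (2*f)**2) = 8*(1 + 4*f**2) = 8 + 32*f**2)
313752 - T(-171, 3*65) = 313752 - (8 + 32*(3*65)**2) = 313752 - (8 + 32*195**2) = 313752 - (8 + 32*38025) = 313752 - (8 + 1216800) = 313752 - 1*1216808 = 313752 - 1216808 = -903056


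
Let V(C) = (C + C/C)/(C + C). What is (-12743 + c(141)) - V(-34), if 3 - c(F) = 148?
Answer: -876417/68 ≈ -12888.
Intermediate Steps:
c(F) = -145 (c(F) = 3 - 1*148 = 3 - 148 = -145)
V(C) = (1 + C)/(2*C) (V(C) = (C + 1)/((2*C)) = (1 + C)*(1/(2*C)) = (1 + C)/(2*C))
(-12743 + c(141)) - V(-34) = (-12743 - 145) - (1 - 34)/(2*(-34)) = -12888 - (-1)*(-33)/(2*34) = -12888 - 1*33/68 = -12888 - 33/68 = -876417/68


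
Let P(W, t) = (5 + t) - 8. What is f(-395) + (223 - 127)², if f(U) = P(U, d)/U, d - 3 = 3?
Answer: 3640317/395 ≈ 9216.0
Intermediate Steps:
d = 6 (d = 3 + 3 = 6)
P(W, t) = -3 + t
f(U) = 3/U (f(U) = (-3 + 6)/U = 3/U)
f(-395) + (223 - 127)² = 3/(-395) + (223 - 127)² = 3*(-1/395) + 96² = -3/395 + 9216 = 3640317/395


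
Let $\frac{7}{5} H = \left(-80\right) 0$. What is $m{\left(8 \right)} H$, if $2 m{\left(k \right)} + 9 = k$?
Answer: $0$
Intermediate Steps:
$H = 0$ ($H = \frac{5 \left(\left(-80\right) 0\right)}{7} = \frac{5}{7} \cdot 0 = 0$)
$m{\left(k \right)} = - \frac{9}{2} + \frac{k}{2}$
$m{\left(8 \right)} H = \left(- \frac{9}{2} + \frac{1}{2} \cdot 8\right) 0 = \left(- \frac{9}{2} + 4\right) 0 = \left(- \frac{1}{2}\right) 0 = 0$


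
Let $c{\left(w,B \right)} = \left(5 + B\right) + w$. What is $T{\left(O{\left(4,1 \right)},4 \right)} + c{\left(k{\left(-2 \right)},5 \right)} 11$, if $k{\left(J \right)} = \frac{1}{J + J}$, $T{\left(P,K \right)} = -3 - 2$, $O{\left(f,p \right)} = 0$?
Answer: $\frac{409}{4} \approx 102.25$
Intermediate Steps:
$T{\left(P,K \right)} = -5$
$k{\left(J \right)} = \frac{1}{2 J}$
$c{\left(w,B \right)} = 5 + B + w$
$T{\left(O{\left(4,1 \right)},4 \right)} + c{\left(k{\left(-2 \right)},5 \right)} 11 = -5 + \left(5 + 5 + \frac{1}{2 \left(-2\right)}\right) 11 = -5 + \left(5 + 5 + \frac{1}{2} \left(- \frac{1}{2}\right)\right) 11 = -5 + \left(5 + 5 - \frac{1}{4}\right) 11 = -5 + \frac{39}{4} \cdot 11 = -5 + \frac{429}{4} = \frac{409}{4}$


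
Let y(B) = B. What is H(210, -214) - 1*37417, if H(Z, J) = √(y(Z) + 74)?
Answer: -37417 + 2*√71 ≈ -37400.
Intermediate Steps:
H(Z, J) = √(74 + Z) (H(Z, J) = √(Z + 74) = √(74 + Z))
H(210, -214) - 1*37417 = √(74 + 210) - 1*37417 = √284 - 37417 = 2*√71 - 37417 = -37417 + 2*√71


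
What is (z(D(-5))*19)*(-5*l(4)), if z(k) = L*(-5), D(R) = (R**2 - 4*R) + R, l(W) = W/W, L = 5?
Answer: 2375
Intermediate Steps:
l(W) = 1
D(R) = R**2 - 3*R
z(k) = -25 (z(k) = 5*(-5) = -25)
(z(D(-5))*19)*(-5*l(4)) = (-25*19)*(-5*1) = -475*(-5) = 2375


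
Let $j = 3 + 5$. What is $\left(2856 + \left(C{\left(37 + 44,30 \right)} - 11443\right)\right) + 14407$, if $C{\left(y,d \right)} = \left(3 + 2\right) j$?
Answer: $5860$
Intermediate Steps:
$j = 8$
$C{\left(y,d \right)} = 40$ ($C{\left(y,d \right)} = \left(3 + 2\right) 8 = 5 \cdot 8 = 40$)
$\left(2856 + \left(C{\left(37 + 44,30 \right)} - 11443\right)\right) + 14407 = \left(2856 + \left(40 - 11443\right)\right) + 14407 = \left(2856 - 11403\right) + 14407 = -8547 + 14407 = 5860$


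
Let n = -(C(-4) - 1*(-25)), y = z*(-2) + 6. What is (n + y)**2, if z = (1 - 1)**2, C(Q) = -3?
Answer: 256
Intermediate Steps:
z = 0 (z = 0**2 = 0)
y = 6 (y = 0*(-2) + 6 = 0 + 6 = 6)
n = -22 (n = -(-3 - 1*(-25)) = -(-3 + 25) = -1*22 = -22)
(n + y)**2 = (-22 + 6)**2 = (-16)**2 = 256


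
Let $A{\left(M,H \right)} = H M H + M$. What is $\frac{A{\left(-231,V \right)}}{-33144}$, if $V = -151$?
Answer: $\frac{877877}{5524} \approx 158.92$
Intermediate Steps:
$A{\left(M,H \right)} = M + M H^{2}$ ($A{\left(M,H \right)} = M H^{2} + M = M + M H^{2}$)
$\frac{A{\left(-231,V \right)}}{-33144} = \frac{\left(-231\right) \left(1 + \left(-151\right)^{2}\right)}{-33144} = - 231 \left(1 + 22801\right) \left(- \frac{1}{33144}\right) = \left(-231\right) 22802 \left(- \frac{1}{33144}\right) = \left(-5267262\right) \left(- \frac{1}{33144}\right) = \frac{877877}{5524}$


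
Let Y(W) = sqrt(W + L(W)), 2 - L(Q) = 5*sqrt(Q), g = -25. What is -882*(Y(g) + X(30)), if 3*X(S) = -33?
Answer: 9702 - 882*sqrt(-23 - 25*I) ≈ 7636.3 + 4707.4*I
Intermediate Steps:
X(S) = -11 (X(S) = (1/3)*(-33) = -11)
L(Q) = 2 - 5*sqrt(Q)
Y(W) = sqrt(2 + W - 5*sqrt(W)) (Y(W) = sqrt(W + (2 - 5*sqrt(W))) = sqrt(2 + W - 5*sqrt(W)))
-882*(Y(g) + X(30)) = -882*(sqrt(2 - 25 - 25*I) - 11) = -882*(sqrt(-23 - 25*I) - 11) = -882*(-11 + sqrt(-23 - 25*I)) = 9702 - 882*sqrt(-23 - 25*I)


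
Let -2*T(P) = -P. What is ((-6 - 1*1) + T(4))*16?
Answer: -80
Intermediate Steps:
T(P) = P/2 (T(P) = -(-1)*P/2 = P/2)
((-6 - 1*1) + T(4))*16 = ((-6 - 1*1) + (½)*4)*16 = ((-6 - 1) + 2)*16 = (-7 + 2)*16 = -5*16 = -80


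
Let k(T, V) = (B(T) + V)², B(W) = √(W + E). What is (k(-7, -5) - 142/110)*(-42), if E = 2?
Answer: -43218/55 + 420*I*√5 ≈ -785.78 + 939.15*I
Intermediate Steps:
B(W) = √(2 + W) (B(W) = √(W + 2) = √(2 + W))
k(T, V) = (V + √(2 + T))² (k(T, V) = (√(2 + T) + V)² = (V + √(2 + T))²)
(k(-7, -5) - 142/110)*(-42) = ((-5 + √(2 - 7))² - 142/110)*(-42) = ((-5 + √(-5))² - 142*1/110)*(-42) = ((-5 + I*√5)² - 71/55)*(-42) = (-71/55 + (-5 + I*√5)²)*(-42) = 2982/55 - 42*(-5 + I*√5)²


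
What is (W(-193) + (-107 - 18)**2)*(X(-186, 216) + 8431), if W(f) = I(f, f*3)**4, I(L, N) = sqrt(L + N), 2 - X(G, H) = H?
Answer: 5025591153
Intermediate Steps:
X(G, H) = 2 - H
W(f) = 16*f**2 (W(f) = (sqrt(f + f*3))**4 = (sqrt(f + 3*f))**4 = (sqrt(4*f))**4 = (2*sqrt(f))**4 = 16*f**2)
(W(-193) + (-107 - 18)**2)*(X(-186, 216) + 8431) = (16*(-193)**2 + (-107 - 18)**2)*((2 - 1*216) + 8431) = (16*37249 + (-125)**2)*((2 - 216) + 8431) = (595984 + 15625)*(-214 + 8431) = 611609*8217 = 5025591153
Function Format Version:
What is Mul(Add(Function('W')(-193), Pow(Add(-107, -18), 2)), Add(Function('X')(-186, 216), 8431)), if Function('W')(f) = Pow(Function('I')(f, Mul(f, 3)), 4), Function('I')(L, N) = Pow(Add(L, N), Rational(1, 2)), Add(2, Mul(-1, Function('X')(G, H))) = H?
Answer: 5025591153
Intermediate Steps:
Function('X')(G, H) = Add(2, Mul(-1, H))
Function('W')(f) = Mul(16, Pow(f, 2)) (Function('W')(f) = Pow(Pow(Add(f, Mul(f, 3)), Rational(1, 2)), 4) = Pow(Pow(Add(f, Mul(3, f)), Rational(1, 2)), 4) = Pow(Pow(Mul(4, f), Rational(1, 2)), 4) = Pow(Mul(2, Pow(f, Rational(1, 2))), 4) = Mul(16, Pow(f, 2)))
Mul(Add(Function('W')(-193), Pow(Add(-107, -18), 2)), Add(Function('X')(-186, 216), 8431)) = Mul(Add(Mul(16, Pow(-193, 2)), Pow(Add(-107, -18), 2)), Add(Add(2, Mul(-1, 216)), 8431)) = Mul(Add(Mul(16, 37249), Pow(-125, 2)), Add(Add(2, -216), 8431)) = Mul(Add(595984, 15625), Add(-214, 8431)) = Mul(611609, 8217) = 5025591153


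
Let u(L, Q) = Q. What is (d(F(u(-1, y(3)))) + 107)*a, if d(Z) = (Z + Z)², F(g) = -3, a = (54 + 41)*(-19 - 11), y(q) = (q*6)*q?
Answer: -407550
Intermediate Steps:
y(q) = 6*q² (y(q) = (6*q)*q = 6*q²)
a = -2850 (a = 95*(-30) = -2850)
d(Z) = 4*Z² (d(Z) = (2*Z)² = 4*Z²)
(d(F(u(-1, y(3)))) + 107)*a = (4*(-3)² + 107)*(-2850) = (4*9 + 107)*(-2850) = (36 + 107)*(-2850) = 143*(-2850) = -407550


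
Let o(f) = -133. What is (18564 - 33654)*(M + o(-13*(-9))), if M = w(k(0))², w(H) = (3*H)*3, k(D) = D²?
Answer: 2006970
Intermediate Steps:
w(H) = 9*H
M = 0 (M = (9*0²)² = (9*0)² = 0² = 0)
(18564 - 33654)*(M + o(-13*(-9))) = (18564 - 33654)*(0 - 133) = -15090*(-133) = 2006970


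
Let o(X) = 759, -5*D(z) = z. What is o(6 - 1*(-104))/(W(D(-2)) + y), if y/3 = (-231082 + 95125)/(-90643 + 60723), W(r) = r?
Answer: 22709280/419839 ≈ 54.090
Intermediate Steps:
D(z) = -z/5
y = 407871/29920 (y = 3*((-231082 + 95125)/(-90643 + 60723)) = 3*(-135957/(-29920)) = 3*(-135957*(-1/29920)) = 3*(135957/29920) = 407871/29920 ≈ 13.632)
o(6 - 1*(-104))/(W(D(-2)) + y) = 759/(-⅕*(-2) + 407871/29920) = 759/(⅖ + 407871/29920) = 759/(419839/29920) = 759*(29920/419839) = 22709280/419839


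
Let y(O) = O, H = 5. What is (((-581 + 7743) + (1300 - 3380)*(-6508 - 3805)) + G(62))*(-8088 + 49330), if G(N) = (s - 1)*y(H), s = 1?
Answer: 884979166884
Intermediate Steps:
G(N) = 0 (G(N) = (1 - 1)*5 = 0*5 = 0)
(((-581 + 7743) + (1300 - 3380)*(-6508 - 3805)) + G(62))*(-8088 + 49330) = (((-581 + 7743) + (1300 - 3380)*(-6508 - 3805)) + 0)*(-8088 + 49330) = ((7162 - 2080*(-10313)) + 0)*41242 = ((7162 + 21451040) + 0)*41242 = (21458202 + 0)*41242 = 21458202*41242 = 884979166884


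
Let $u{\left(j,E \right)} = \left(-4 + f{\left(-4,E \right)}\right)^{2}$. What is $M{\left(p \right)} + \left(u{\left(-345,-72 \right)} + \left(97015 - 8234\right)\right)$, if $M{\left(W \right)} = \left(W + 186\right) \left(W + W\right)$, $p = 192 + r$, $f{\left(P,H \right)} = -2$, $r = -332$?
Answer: $75937$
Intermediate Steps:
$u{\left(j,E \right)} = 36$ ($u{\left(j,E \right)} = \left(-4 - 2\right)^{2} = \left(-6\right)^{2} = 36$)
$p = -140$ ($p = 192 - 332 = -140$)
$M{\left(W \right)} = 2 W \left(186 + W\right)$ ($M{\left(W \right)} = \left(186 + W\right) 2 W = 2 W \left(186 + W\right)$)
$M{\left(p \right)} + \left(u{\left(-345,-72 \right)} + \left(97015 - 8234\right)\right) = 2 \left(-140\right) \left(186 - 140\right) + \left(36 + \left(97015 - 8234\right)\right) = 2 \left(-140\right) 46 + \left(36 + \left(97015 - 8234\right)\right) = -12880 + \left(36 + 88781\right) = -12880 + 88817 = 75937$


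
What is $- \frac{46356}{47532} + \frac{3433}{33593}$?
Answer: $- \frac{116171646}{133061873} \approx -0.87306$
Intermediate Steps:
$- \frac{46356}{47532} + \frac{3433}{33593} = \left(-46356\right) \frac{1}{47532} + 3433 \cdot \frac{1}{33593} = - \frac{3863}{3961} + \frac{3433}{33593} = - \frac{116171646}{133061873}$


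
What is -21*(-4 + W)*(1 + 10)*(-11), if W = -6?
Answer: -25410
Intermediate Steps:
-21*(-4 + W)*(1 + 10)*(-11) = -21*(-4 - 6)*(1 + 10)*(-11) = -(-210)*11*(-11) = -21*(-110)*(-11) = 2310*(-11) = -25410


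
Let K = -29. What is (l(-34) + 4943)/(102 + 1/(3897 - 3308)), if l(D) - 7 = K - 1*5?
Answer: 2895524/60079 ≈ 48.195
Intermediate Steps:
l(D) = -27 (l(D) = 7 + (-29 - 1*5) = 7 + (-29 - 5) = 7 - 34 = -27)
(l(-34) + 4943)/(102 + 1/(3897 - 3308)) = (-27 + 4943)/(102 + 1/(3897 - 3308)) = 4916/(102 + 1/589) = 4916/(60079/589) = 4916*(589/60079) = 2895524/60079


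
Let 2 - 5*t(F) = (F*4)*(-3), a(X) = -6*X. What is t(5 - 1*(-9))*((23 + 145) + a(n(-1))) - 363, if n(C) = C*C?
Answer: 5145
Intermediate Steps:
n(C) = C²
t(F) = ⅖ + 12*F/5 (t(F) = ⅖ - F*4*(-3)/5 = ⅖ - 4*F*(-3)/5 = ⅖ - (-12)*F/5 = ⅖ + 12*F/5)
t(5 - 1*(-9))*((23 + 145) + a(n(-1))) - 363 = (⅖ + 12*(5 - 1*(-9))/5)*((23 + 145) - 6*(-1)²) - 363 = (⅖ + 12*(5 + 9)/5)*(168 - 6*1) - 363 = (⅖ + (12/5)*14)*(168 - 6) - 363 = (⅖ + 168/5)*162 - 363 = 34*162 - 363 = 5508 - 363 = 5145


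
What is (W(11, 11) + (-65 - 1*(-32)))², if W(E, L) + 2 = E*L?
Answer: 7396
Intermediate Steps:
W(E, L) = -2 + E*L
(W(11, 11) + (-65 - 1*(-32)))² = ((-2 + 11*11) + (-65 - 1*(-32)))² = ((-2 + 121) + (-65 + 32))² = (119 - 33)² = 86² = 7396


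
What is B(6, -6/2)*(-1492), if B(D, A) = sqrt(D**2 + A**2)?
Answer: -4476*sqrt(5) ≈ -10009.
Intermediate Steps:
B(D, A) = sqrt(A**2 + D**2)
B(6, -6/2)*(-1492) = sqrt((-6/2)**2 + 6**2)*(-1492) = sqrt((-6*1/2)**2 + 36)*(-1492) = sqrt((-3)**2 + 36)*(-1492) = sqrt(9 + 36)*(-1492) = sqrt(45)*(-1492) = (3*sqrt(5))*(-1492) = -4476*sqrt(5)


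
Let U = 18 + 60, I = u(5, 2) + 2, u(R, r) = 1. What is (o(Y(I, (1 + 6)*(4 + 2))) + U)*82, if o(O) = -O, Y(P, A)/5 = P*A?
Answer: -45264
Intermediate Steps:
I = 3 (I = 1 + 2 = 3)
Y(P, A) = 5*A*P (Y(P, A) = 5*(P*A) = 5*(A*P) = 5*A*P)
U = 78
(o(Y(I, (1 + 6)*(4 + 2))) + U)*82 = (-5*(1 + 6)*(4 + 2)*3 + 78)*82 = (-5*7*6*3 + 78)*82 = (-5*42*3 + 78)*82 = (-1*630 + 78)*82 = (-630 + 78)*82 = -552*82 = -45264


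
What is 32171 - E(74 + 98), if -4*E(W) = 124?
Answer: 32202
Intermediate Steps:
E(W) = -31 (E(W) = -¼*124 = -31)
32171 - E(74 + 98) = 32171 - 1*(-31) = 32171 + 31 = 32202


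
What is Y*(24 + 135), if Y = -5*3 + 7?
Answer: -1272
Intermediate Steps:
Y = -8 (Y = -15 + 7 = -8)
Y*(24 + 135) = -8*(24 + 135) = -8*159 = -1272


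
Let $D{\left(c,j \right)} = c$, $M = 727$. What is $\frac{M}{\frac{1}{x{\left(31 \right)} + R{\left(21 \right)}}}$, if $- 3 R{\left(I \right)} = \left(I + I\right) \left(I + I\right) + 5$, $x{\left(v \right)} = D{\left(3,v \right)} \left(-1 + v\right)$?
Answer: $- \frac{1089773}{3} \approx -3.6326 \cdot 10^{5}$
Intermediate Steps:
$x{\left(v \right)} = -3 + 3 v$ ($x{\left(v \right)} = 3 \left(-1 + v\right) = -3 + 3 v$)
$R{\left(I \right)} = - \frac{5}{3} - \frac{4 I^{2}}{3}$ ($R{\left(I \right)} = - \frac{\left(I + I\right) \left(I + I\right) + 5}{3} = - \frac{2 I 2 I + 5}{3} = - \frac{4 I^{2} + 5}{3} = - \frac{5 + 4 I^{2}}{3} = - \frac{5}{3} - \frac{4 I^{2}}{3}$)
$\frac{M}{\frac{1}{x{\left(31 \right)} + R{\left(21 \right)}}} = \frac{727}{\frac{1}{\left(-3 + 3 \cdot 31\right) - \left(\frac{5}{3} + \frac{4 \cdot 21^{2}}{3}\right)}} = \frac{727}{\frac{1}{\left(-3 + 93\right) - \frac{1769}{3}}} = \frac{727}{\frac{1}{90 - \frac{1769}{3}}} = \frac{727}{\frac{1}{- \frac{1499}{3}}} = \frac{727}{- \frac{3}{1499}} = 727 \left(- \frac{1499}{3}\right) = - \frac{1089773}{3}$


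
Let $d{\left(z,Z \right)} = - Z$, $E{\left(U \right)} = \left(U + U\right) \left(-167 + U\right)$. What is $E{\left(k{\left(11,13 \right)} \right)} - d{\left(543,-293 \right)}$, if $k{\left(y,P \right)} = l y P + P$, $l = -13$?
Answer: $7431703$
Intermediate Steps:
$k{\left(y,P \right)} = P - 13 P y$ ($k{\left(y,P \right)} = - 13 y P + P = - 13 P y + P = P - 13 P y$)
$E{\left(U \right)} = 2 U \left(-167 + U\right)$
$E{\left(k{\left(11,13 \right)} \right)} - d{\left(543,-293 \right)} = 2 \cdot 13 \left(1 - 143\right) \left(-167 + 13 \left(1 - 143\right)\right) - \left(-1\right) \left(-293\right) = 2 \cdot 13 \left(1 - 143\right) \left(-167 + 13 \left(1 - 143\right)\right) - 293 = 2 \cdot 13 \left(-142\right) \left(-167 + 13 \left(-142\right)\right) - 293 = 2 \left(-1846\right) \left(-167 - 1846\right) - 293 = 2 \left(-1846\right) \left(-2013\right) - 293 = 7431996 - 293 = 7431703$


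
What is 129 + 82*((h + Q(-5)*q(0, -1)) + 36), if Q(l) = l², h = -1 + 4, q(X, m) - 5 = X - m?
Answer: 15627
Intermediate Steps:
q(X, m) = 5 + X - m (q(X, m) = 5 + (X - m) = 5 + X - m)
h = 3
129 + 82*((h + Q(-5)*q(0, -1)) + 36) = 129 + 82*((3 + (-5)²*(5 + 0 - 1*(-1))) + 36) = 129 + 82*((3 + 25*(5 + 0 + 1)) + 36) = 129 + 82*((3 + 25*6) + 36) = 129 + 82*((3 + 150) + 36) = 129 + 82*(153 + 36) = 129 + 82*189 = 129 + 15498 = 15627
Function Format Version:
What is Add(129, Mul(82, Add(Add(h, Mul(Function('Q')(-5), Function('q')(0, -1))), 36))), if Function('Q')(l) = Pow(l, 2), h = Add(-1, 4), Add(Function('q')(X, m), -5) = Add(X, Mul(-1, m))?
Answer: 15627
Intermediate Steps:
Function('q')(X, m) = Add(5, X, Mul(-1, m)) (Function('q')(X, m) = Add(5, Add(X, Mul(-1, m))) = Add(5, X, Mul(-1, m)))
h = 3
Add(129, Mul(82, Add(Add(h, Mul(Function('Q')(-5), Function('q')(0, -1))), 36))) = Add(129, Mul(82, Add(Add(3, Mul(Pow(-5, 2), Add(5, 0, Mul(-1, -1)))), 36))) = Add(129, Mul(82, Add(Add(3, Mul(25, Add(5, 0, 1))), 36))) = Add(129, Mul(82, Add(Add(3, Mul(25, 6)), 36))) = Add(129, Mul(82, Add(Add(3, 150), 36))) = Add(129, Mul(82, Add(153, 36))) = Add(129, Mul(82, 189)) = Add(129, 15498) = 15627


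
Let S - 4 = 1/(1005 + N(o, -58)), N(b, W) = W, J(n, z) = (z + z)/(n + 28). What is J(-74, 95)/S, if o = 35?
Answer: -89965/87147 ≈ -1.0323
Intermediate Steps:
J(n, z) = 2*z/(28 + n) (J(n, z) = (2*z)/(28 + n) = 2*z/(28 + n))
S = 3789/947 (S = 4 + 1/(1005 - 58) = 4 + 1/947 = 3789/947 ≈ 4.0011)
J(-74, 95)/S = (2*95/(28 - 74))/(3789/947) = (2*95/(-46))*(947/3789) = (2*95*(-1/46))*(947/3789) = -95/23*947/3789 = -89965/87147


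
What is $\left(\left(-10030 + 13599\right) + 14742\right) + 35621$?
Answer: $53932$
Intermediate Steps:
$\left(\left(-10030 + 13599\right) + 14742\right) + 35621 = \left(3569 + 14742\right) + 35621 = 18311 + 35621 = 53932$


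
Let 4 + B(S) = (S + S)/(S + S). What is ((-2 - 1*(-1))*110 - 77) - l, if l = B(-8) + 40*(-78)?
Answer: 2936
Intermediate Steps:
B(S) = -3 (B(S) = -4 + (S + S)/(S + S) = -4 + (2*S)/((2*S)) = -4 + (2*S)*(1/(2*S)) = -4 + 1 = -3)
l = -3123 (l = -3 + 40*(-78) = -3 - 3120 = -3123)
((-2 - 1*(-1))*110 - 77) - l = ((-2 - 1*(-1))*110 - 77) - 1*(-3123) = ((-2 + 1)*110 - 77) + 3123 = (-1*110 - 77) + 3123 = (-110 - 77) + 3123 = -187 + 3123 = 2936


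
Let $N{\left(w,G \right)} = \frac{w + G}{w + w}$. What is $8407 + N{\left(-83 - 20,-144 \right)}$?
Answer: $\frac{1732089}{206} \approx 8408.2$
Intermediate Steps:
$N{\left(w,G \right)} = \frac{G + w}{2 w}$
$8407 + N{\left(-83 - 20,-144 \right)} = 8407 + \frac{-144 - 103}{2 \left(-83 - 20\right)} = 8407 + \frac{-144 - 103}{2 \left(-103\right)} = 8407 + \frac{1}{2} \left(- \frac{1}{103}\right) \left(-247\right) = 8407 + \frac{247}{206} = \frac{1732089}{206}$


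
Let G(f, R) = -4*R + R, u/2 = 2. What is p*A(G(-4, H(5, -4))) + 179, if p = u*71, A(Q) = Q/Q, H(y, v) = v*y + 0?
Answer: 463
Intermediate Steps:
H(y, v) = v*y
u = 4 (u = 2*2 = 4)
G(f, R) = -3*R
A(Q) = 1
p = 284 (p = 4*71 = 284)
p*A(G(-4, H(5, -4))) + 179 = 284*1 + 179 = 284 + 179 = 463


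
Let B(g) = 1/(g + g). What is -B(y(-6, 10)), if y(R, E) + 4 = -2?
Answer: 1/12 ≈ 0.083333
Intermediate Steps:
y(R, E) = -6 (y(R, E) = -4 - 2 = -6)
B(g) = 1/(2*g)
-B(y(-6, 10)) = -1/(2*(-6)) = -(-1)/(2*6) = -1*(-1/12) = 1/12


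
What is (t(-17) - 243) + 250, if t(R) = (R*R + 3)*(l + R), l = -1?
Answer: -5249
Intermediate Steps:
t(R) = (-1 + R)*(3 + R²) (t(R) = (R*R + 3)*(-1 + R) = (R² + 3)*(-1 + R) = (3 + R²)*(-1 + R) = (-1 + R)*(3 + R²))
(t(-17) - 243) + 250 = ((-3 + (-17)³ - 1*(-17)² + 3*(-17)) - 243) + 250 = ((-3 - 4913 - 1*289 - 51) - 243) + 250 = ((-3 - 4913 - 289 - 51) - 243) + 250 = (-5256 - 243) + 250 = -5499 + 250 = -5249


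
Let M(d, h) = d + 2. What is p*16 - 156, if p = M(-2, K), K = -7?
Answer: -156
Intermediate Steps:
M(d, h) = 2 + d
p = 0 (p = 2 - 2 = 0)
p*16 - 156 = 0*16 - 156 = 0 - 156 = -156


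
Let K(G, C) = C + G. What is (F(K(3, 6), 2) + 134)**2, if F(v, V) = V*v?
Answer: 23104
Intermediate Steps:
(F(K(3, 6), 2) + 134)**2 = (2*(6 + 3) + 134)**2 = (2*9 + 134)**2 = (18 + 134)**2 = 152**2 = 23104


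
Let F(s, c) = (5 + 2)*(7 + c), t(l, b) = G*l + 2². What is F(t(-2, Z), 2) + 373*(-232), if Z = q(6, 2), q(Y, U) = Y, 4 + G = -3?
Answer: -86473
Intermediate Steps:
G = -7 (G = -4 - 3 = -7)
Z = 6
t(l, b) = 4 - 7*l (t(l, b) = -7*l + 2² = -7*l + 4 = 4 - 7*l)
F(s, c) = 49 + 7*c (F(s, c) = 7*(7 + c) = 49 + 7*c)
F(t(-2, Z), 2) + 373*(-232) = (49 + 7*2) + 373*(-232) = (49 + 14) - 86536 = 63 - 86536 = -86473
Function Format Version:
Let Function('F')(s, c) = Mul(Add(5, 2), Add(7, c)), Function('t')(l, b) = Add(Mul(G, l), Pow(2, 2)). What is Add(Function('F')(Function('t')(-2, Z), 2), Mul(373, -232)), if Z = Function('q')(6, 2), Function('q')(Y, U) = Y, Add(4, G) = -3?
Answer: -86473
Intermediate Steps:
G = -7 (G = Add(-4, -3) = -7)
Z = 6
Function('t')(l, b) = Add(4, Mul(-7, l)) (Function('t')(l, b) = Add(Mul(-7, l), Pow(2, 2)) = Add(Mul(-7, l), 4) = Add(4, Mul(-7, l)))
Function('F')(s, c) = Add(49, Mul(7, c)) (Function('F')(s, c) = Mul(7, Add(7, c)) = Add(49, Mul(7, c)))
Add(Function('F')(Function('t')(-2, Z), 2), Mul(373, -232)) = Add(Add(49, Mul(7, 2)), Mul(373, -232)) = Add(Add(49, 14), -86536) = Add(63, -86536) = -86473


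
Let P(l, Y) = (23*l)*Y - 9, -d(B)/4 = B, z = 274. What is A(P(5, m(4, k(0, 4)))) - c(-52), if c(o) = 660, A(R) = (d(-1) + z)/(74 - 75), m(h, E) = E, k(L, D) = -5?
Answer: -938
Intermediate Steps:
d(B) = -4*B
P(l, Y) = -9 + 23*Y*l (P(l, Y) = 23*Y*l - 9 = -9 + 23*Y*l)
A(R) = -278 (A(R) = (-4*(-1) + 274)/(74 - 75) = (4 + 274)/(-1) = 278*(-1) = -278)
A(P(5, m(4, k(0, 4)))) - c(-52) = -278 - 1*660 = -278 - 660 = -938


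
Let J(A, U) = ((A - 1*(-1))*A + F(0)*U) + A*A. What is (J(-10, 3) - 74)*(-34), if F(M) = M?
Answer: -3944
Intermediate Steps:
J(A, U) = A² + A*(1 + A) (J(A, U) = ((A - 1*(-1))*A + 0*U) + A*A = ((A + 1)*A + 0) + A² = ((1 + A)*A + 0) + A² = (A*(1 + A) + 0) + A² = A*(1 + A) + A² = A² + A*(1 + A))
(J(-10, 3) - 74)*(-34) = (-10*(1 + 2*(-10)) - 74)*(-34) = (-10*(1 - 20) - 74)*(-34) = (-10*(-19) - 74)*(-34) = (190 - 74)*(-34) = 116*(-34) = -3944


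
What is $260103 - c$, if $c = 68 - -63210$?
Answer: $196825$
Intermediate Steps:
$c = 63278$ ($c = 68 + 63210 = 63278$)
$260103 - c = 260103 - 63278 = 196825$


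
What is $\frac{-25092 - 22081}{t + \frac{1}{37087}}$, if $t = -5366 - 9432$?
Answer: $\frac{1749505051}{548813425} \approx 3.1878$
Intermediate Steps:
$t = -14798$ ($t = -5366 - 9432 = -14798$)
$\frac{-25092 - 22081}{t + \frac{1}{37087}} = \frac{-25092 - 22081}{-14798 + \frac{1}{37087}} = - \frac{47173}{-14798 + \frac{1}{37087}} = - \frac{47173}{- \frac{548813425}{37087}} = \left(-47173\right) \left(- \frac{37087}{548813425}\right) = \frac{1749505051}{548813425}$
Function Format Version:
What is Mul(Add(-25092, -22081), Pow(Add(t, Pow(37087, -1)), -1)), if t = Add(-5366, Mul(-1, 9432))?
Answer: Rational(1749505051, 548813425) ≈ 3.1878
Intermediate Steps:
t = -14798 (t = Add(-5366, -9432) = -14798)
Mul(Add(-25092, -22081), Pow(Add(t, Pow(37087, -1)), -1)) = Mul(Add(-25092, -22081), Pow(Add(-14798, Pow(37087, -1)), -1)) = Mul(-47173, Pow(Add(-14798, Rational(1, 37087)), -1)) = Mul(-47173, Pow(Rational(-548813425, 37087), -1)) = Mul(-47173, Rational(-37087, 548813425)) = Rational(1749505051, 548813425)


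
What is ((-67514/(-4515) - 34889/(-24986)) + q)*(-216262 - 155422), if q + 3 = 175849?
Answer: -3686983823514523318/56405895 ≈ -6.5365e+10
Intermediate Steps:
q = 175846 (q = -3 + 175849 = 175846)
((-67514/(-4515) - 34889/(-24986)) + q)*(-216262 - 155422) = ((-67514/(-4515) - 34889/(-24986)) + 175846)*(-216262 - 155422) = ((-67514*(-1/4515) - 34889*(-1/24986)) + 175846)*(-371684) = ((67514/4515 + 34889/24986) + 175846)*(-371684) = (1844428639/112811790 + 175846)*(-371684) = (19839346452979/112811790)*(-371684) = -3686983823514523318/56405895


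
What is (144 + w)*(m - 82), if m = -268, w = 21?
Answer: -57750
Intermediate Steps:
(144 + w)*(m - 82) = (144 + 21)*(-268 - 82) = 165*(-350) = -57750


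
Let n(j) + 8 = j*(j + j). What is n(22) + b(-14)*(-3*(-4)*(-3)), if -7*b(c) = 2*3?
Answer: 6936/7 ≈ 990.86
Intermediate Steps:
b(c) = -6/7 (b(c) = -2*3/7 = -1/7*6 = -6/7)
n(j) = -8 + 2*j**2 (n(j) = -8 + j*(j + j) = -8 + j*(2*j) = -8 + 2*j**2)
n(22) + b(-14)*(-3*(-4)*(-3)) = (-8 + 2*22**2) - 6*(-3*(-4))*(-3)/7 = (-8 + 2*484) - 72*(-3)/7 = (-8 + 968) - 6/7*(-36) = 960 + 216/7 = 6936/7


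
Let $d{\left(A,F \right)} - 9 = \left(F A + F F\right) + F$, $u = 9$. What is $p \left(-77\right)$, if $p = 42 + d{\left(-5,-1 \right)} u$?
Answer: $-12936$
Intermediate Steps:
$d{\left(A,F \right)} = 9 + F + F^{2} + A F$ ($d{\left(A,F \right)} = 9 + \left(\left(F A + F F\right) + F\right) = 9 + \left(\left(A F + F^{2}\right) + F\right) = 9 + \left(\left(F^{2} + A F\right) + F\right) = 9 + \left(F + F^{2} + A F\right) = 9 + F + F^{2} + A F$)
$p = 168$ ($p = 42 + \left(9 - 1 + \left(-1\right)^{2} - -5\right) 9 = 42 + \left(9 - 1 + 1 + 5\right) 9 = 42 + 14 \cdot 9 = 42 + 126 = 168$)
$p \left(-77\right) = 168 \left(-77\right) = -12936$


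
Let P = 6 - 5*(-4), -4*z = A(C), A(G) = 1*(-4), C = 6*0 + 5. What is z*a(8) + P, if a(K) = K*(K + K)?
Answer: 154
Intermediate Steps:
a(K) = 2*K² (a(K) = K*(2*K) = 2*K²)
C = 5 (C = 0 + 5 = 5)
A(G) = -4
z = 1 (z = -¼*(-4) = 1)
P = 26 (P = 6 + 20 = 26)
z*a(8) + P = 1*(2*8²) + 26 = 1*(2*64) + 26 = 1*128 + 26 = 128 + 26 = 154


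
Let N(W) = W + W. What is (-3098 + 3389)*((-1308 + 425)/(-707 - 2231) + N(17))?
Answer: 29325525/2938 ≈ 9981.5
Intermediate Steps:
N(W) = 2*W
(-3098 + 3389)*((-1308 + 425)/(-707 - 2231) + N(17)) = (-3098 + 3389)*((-1308 + 425)/(-707 - 2231) + 2*17) = 291*(-883/(-2938) + 34) = 291*(-883*(-1/2938) + 34) = 291*(883/2938 + 34) = 291*(100775/2938) = 29325525/2938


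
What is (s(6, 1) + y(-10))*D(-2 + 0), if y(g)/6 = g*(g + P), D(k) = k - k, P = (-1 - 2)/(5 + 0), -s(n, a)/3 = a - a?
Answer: 0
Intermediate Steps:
s(n, a) = 0 (s(n, a) = -3*(a - a) = -3*0 = 0)
P = -3/5 ≈ -0.60000
D(k) = 0
y(g) = 6*g*(-3/5 + g) (y(g) = 6*(g*(g - 3/5)) = 6*(g*(-3/5 + g)) = 6*g*(-3/5 + g))
(s(6, 1) + y(-10))*D(-2 + 0) = (0 + (6/5)*(-10)*(-3 + 5*(-10)))*0 = (0 + (6/5)*(-10)*(-3 - 50))*0 = (0 + (6/5)*(-10)*(-53))*0 = (0 + 636)*0 = 636*0 = 0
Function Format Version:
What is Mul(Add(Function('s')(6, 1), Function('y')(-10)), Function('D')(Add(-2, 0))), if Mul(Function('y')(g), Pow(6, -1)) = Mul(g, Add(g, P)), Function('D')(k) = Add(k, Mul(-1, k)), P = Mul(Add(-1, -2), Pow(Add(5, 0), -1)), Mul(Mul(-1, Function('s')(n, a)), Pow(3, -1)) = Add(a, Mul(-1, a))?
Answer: 0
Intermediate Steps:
Function('s')(n, a) = 0 (Function('s')(n, a) = Mul(-3, Add(a, Mul(-1, a))) = Mul(-3, 0) = 0)
P = Rational(-3, 5) (P = Mul(-3, Pow(5, -1)) = Mul(-3, Rational(1, 5)) = Rational(-3, 5) ≈ -0.60000)
Function('D')(k) = 0
Function('y')(g) = Mul(6, g, Add(Rational(-3, 5), g)) (Function('y')(g) = Mul(6, Mul(g, Add(g, Rational(-3, 5)))) = Mul(6, Mul(g, Add(Rational(-3, 5), g))) = Mul(6, g, Add(Rational(-3, 5), g)))
Mul(Add(Function('s')(6, 1), Function('y')(-10)), Function('D')(Add(-2, 0))) = Mul(Add(0, Mul(Rational(6, 5), -10, Add(-3, Mul(5, -10)))), 0) = Mul(Add(0, Mul(Rational(6, 5), -10, Add(-3, -50))), 0) = Mul(Add(0, Mul(Rational(6, 5), -10, -53)), 0) = Mul(Add(0, 636), 0) = Mul(636, 0) = 0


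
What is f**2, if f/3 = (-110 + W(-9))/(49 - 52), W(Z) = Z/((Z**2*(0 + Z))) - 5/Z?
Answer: 78570496/6561 ≈ 11975.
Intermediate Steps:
W(Z) = Z**(-2) - 5/Z (W(Z) = Z/((Z**2*Z)) - 5/Z = Z/(Z**3) - 5/Z = Z/Z**3 - 5/Z = Z**(-2) - 5/Z)
f = 8864/81 (f = 3*((-110 + (1 - 5*(-9))/(-9)**2)/(49 - 52)) = 3*((-110 + (1 + 45)/81)/(-3)) = 3*((-110 + (1/81)*46)*(-1/3)) = 3*((-110 + 46/81)*(-1/3)) = 3*(-8864/81*(-1/3)) = 3*(8864/243) = 8864/81 ≈ 109.43)
f**2 = (8864/81)**2 = 78570496/6561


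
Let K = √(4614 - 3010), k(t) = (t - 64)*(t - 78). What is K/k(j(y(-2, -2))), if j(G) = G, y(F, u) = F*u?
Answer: √401/2220 ≈ 0.0090203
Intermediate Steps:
k(t) = (-78 + t)*(-64 + t) (k(t) = (-64 + t)*(-78 + t) = (-78 + t)*(-64 + t))
K = 2*√401 (K = √1604 = 2*√401 ≈ 40.050)
K/k(j(y(-2, -2))) = (2*√401)/(4992 + (-2*(-2))² - (-284)*(-2)) = (2*√401)/(4992 + 4² - 142*4) = (2*√401)/(4992 + 16 - 568) = (2*√401)/4440 = (2*√401)*(1/4440) = √401/2220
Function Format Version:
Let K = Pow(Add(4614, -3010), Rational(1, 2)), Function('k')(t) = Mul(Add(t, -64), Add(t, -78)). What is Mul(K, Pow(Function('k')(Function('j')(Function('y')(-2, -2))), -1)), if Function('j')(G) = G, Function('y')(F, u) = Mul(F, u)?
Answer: Mul(Rational(1, 2220), Pow(401, Rational(1, 2))) ≈ 0.0090203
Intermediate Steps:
Function('k')(t) = Mul(Add(-78, t), Add(-64, t)) (Function('k')(t) = Mul(Add(-64, t), Add(-78, t)) = Mul(Add(-78, t), Add(-64, t)))
K = Mul(2, Pow(401, Rational(1, 2))) (K = Pow(1604, Rational(1, 2)) = Mul(2, Pow(401, Rational(1, 2))) ≈ 40.050)
Mul(K, Pow(Function('k')(Function('j')(Function('y')(-2, -2))), -1)) = Mul(Mul(2, Pow(401, Rational(1, 2))), Pow(Add(4992, Pow(Mul(-2, -2), 2), Mul(-142, Mul(-2, -2))), -1)) = Mul(Mul(2, Pow(401, Rational(1, 2))), Pow(Add(4992, Pow(4, 2), Mul(-142, 4)), -1)) = Mul(Mul(2, Pow(401, Rational(1, 2))), Pow(Add(4992, 16, -568), -1)) = Mul(Mul(2, Pow(401, Rational(1, 2))), Pow(4440, -1)) = Mul(Mul(2, Pow(401, Rational(1, 2))), Rational(1, 4440)) = Mul(Rational(1, 2220), Pow(401, Rational(1, 2)))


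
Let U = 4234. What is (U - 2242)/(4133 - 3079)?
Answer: 996/527 ≈ 1.8899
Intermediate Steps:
(U - 2242)/(4133 - 3079) = (4234 - 2242)/(4133 - 3079) = 1992/1054 = 1992*(1/1054) = 996/527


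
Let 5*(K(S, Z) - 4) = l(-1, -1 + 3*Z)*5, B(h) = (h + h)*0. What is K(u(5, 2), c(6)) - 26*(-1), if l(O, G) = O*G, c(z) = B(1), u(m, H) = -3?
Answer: 31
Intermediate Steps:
B(h) = 0 (B(h) = (2*h)*0 = 0)
c(z) = 0
l(O, G) = G*O
K(S, Z) = 5 - 3*Z (K(S, Z) = 4 + (((-1 + 3*Z)*(-1))*5)/5 = 4 + ((1 - 3*Z)*5)/5 = 4 + (5 - 15*Z)/5 = 4 + (1 - 3*Z) = 5 - 3*Z)
K(u(5, 2), c(6)) - 26*(-1) = (5 - 3*0) - 26*(-1) = (5 + 0) + 26 = 5 + 26 = 31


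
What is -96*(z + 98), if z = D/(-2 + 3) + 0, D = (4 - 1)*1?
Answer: -9696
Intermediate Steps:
D = 3 (D = 3*1 = 3)
z = 3 (z = 3/(-2 + 3) + 0 = 3/1 + 0 = 1*3 + 0 = 3 + 0 = 3)
-96*(z + 98) = -96*(3 + 98) = -96*101 = -9696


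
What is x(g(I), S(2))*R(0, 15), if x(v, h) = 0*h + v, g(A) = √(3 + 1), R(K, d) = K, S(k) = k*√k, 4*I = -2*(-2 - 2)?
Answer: 0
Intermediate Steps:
I = 2 (I = (-2*(-2 - 2))/4 = (-2*(-4))/4 = (¼)*8 = 2)
S(k) = k^(3/2)
g(A) = 2 (g(A) = √4 = 2)
x(v, h) = v (x(v, h) = 0 + v = v)
x(g(I), S(2))*R(0, 15) = 2*0 = 0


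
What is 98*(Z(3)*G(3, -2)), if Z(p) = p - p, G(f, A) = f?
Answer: 0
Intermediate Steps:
Z(p) = 0
98*(Z(3)*G(3, -2)) = 98*(0*3) = 98*0 = 0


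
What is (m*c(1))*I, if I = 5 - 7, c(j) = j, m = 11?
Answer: -22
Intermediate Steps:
I = -2
(m*c(1))*I = (11*1)*(-2) = 11*(-2) = -22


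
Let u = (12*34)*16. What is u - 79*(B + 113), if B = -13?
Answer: -1372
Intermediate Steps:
u = 6528 (u = 408*16 = 6528)
u - 79*(B + 113) = 6528 - 79*(-13 + 113) = 6528 - 79*100 = 6528 - 1*7900 = 6528 - 7900 = -1372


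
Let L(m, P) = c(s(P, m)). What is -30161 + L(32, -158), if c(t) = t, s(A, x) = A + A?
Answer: -30477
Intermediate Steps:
s(A, x) = 2*A
L(m, P) = 2*P
-30161 + L(32, -158) = -30161 + 2*(-158) = -30161 - 316 = -30477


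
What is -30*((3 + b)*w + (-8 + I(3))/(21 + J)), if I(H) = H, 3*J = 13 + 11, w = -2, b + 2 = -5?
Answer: -6810/29 ≈ -234.83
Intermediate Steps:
b = -7 (b = -2 - 5 = -7)
J = 8 (J = (13 + 11)/3 = (1/3)*24 = 8)
-30*((3 + b)*w + (-8 + I(3))/(21 + J)) = -30*((3 - 7)*(-2) + (-8 + 3)/(21 + 8)) = -30*(-4*(-2) - 5/29) = -30*(8 - 5*1/29) = -30*(8 - 5/29) = -30*227/29 = -6810/29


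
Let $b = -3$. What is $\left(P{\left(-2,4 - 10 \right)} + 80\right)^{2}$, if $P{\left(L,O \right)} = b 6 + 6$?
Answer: $4624$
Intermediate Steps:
$P{\left(L,O \right)} = -12$ ($P{\left(L,O \right)} = \left(-3\right) 6 + 6 = -18 + 6 = -12$)
$\left(P{\left(-2,4 - 10 \right)} + 80\right)^{2} = \left(-12 + 80\right)^{2} = 68^{2} = 4624$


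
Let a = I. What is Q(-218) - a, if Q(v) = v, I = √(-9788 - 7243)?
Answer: -218 - I*√17031 ≈ -218.0 - 130.5*I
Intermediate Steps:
I = I*√17031 (I = √(-17031) = I*√17031 ≈ 130.5*I)
a = I*√17031 ≈ 130.5*I
Q(-218) - a = -218 - I*√17031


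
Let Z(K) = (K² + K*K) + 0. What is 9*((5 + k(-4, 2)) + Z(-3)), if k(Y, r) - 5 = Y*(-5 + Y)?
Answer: 576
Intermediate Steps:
k(Y, r) = 5 + Y*(-5 + Y)
Z(K) = 2*K² (Z(K) = (K² + K²) + 0 = 2*K² + 0 = 2*K²)
9*((5 + k(-4, 2)) + Z(-3)) = 9*((5 + (5 + (-4)² - 5*(-4))) + 2*(-3)²) = 9*((5 + (5 + 16 + 20)) + 2*9) = 9*((5 + 41) + 18) = 9*(46 + 18) = 9*64 = 576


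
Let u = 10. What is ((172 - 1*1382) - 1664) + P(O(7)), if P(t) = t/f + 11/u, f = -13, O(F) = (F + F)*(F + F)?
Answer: -375437/130 ≈ -2888.0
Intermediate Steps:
O(F) = 4*F² (O(F) = (2*F)*(2*F) = 4*F²)
P(t) = 11/10 - t/13 (P(t) = t/(-13) + 11/10 = t*(-1/13) + 11*(⅒) = -t/13 + 11/10 = 11/10 - t/13)
((172 - 1*1382) - 1664) + P(O(7)) = ((172 - 1*1382) - 1664) + (11/10 - 4*7²/13) = ((172 - 1382) - 1664) + (11/10 - 4*49/13) = (-1210 - 1664) + (11/10 - 1/13*196) = -2874 + (11/10 - 196/13) = -2874 - 1817/130 = -375437/130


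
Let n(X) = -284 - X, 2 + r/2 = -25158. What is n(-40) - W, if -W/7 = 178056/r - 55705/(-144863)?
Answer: -242446757267/911188270 ≈ -266.08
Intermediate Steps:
r = -50320 (r = -4 + 2*(-25158) = -4 - 50316 = -50320)
W = 20116819387/911188270 (W = -7*(178056/(-50320) - 55705/(-144863)) = -7*(178056*(-1/50320) - 55705*(-1/144863)) = -7*(-22257/6290 + 55705/144863) = -7*(-2873831341/911188270) = 20116819387/911188270 ≈ 22.078)
n(-40) - W = (-284 - 1*(-40)) - 1*20116819387/911188270 = (-284 + 40) - 20116819387/911188270 = -244 - 20116819387/911188270 = -242446757267/911188270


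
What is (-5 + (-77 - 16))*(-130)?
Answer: 12740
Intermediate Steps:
(-5 + (-77 - 16))*(-130) = (-5 - 93)*(-130) = -98*(-130) = 12740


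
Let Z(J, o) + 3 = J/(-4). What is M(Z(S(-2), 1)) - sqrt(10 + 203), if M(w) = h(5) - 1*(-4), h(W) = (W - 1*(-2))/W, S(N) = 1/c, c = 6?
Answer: 27/5 - sqrt(213) ≈ -9.1945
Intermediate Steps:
S(N) = 1/6
Z(J, o) = -3 - J/4 (Z(J, o) = -3 + J/(-4) = -3 + J*(-1/4) = -3 - J/4)
h(W) = (2 + W)/W (h(W) = (W + 2)/W = (2 + W)/W)
M(w) = 27/5 (M(w) = (2 + 5)/5 - 1*(-4) = (1/5)*7 + 4 = 7/5 + 4 = 27/5)
M(Z(S(-2), 1)) - sqrt(10 + 203) = 27/5 - sqrt(10 + 203) = 27/5 - sqrt(213)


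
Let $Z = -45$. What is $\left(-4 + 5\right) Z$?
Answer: $-45$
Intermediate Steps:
$\left(-4 + 5\right) Z = \left(-4 + 5\right) \left(-45\right) = 1 \left(-45\right) = -45$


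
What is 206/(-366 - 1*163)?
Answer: -206/529 ≈ -0.38941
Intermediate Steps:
206/(-366 - 1*163) = 206/(-366 - 163) = 206/(-529) = 206*(-1/529) = -206/529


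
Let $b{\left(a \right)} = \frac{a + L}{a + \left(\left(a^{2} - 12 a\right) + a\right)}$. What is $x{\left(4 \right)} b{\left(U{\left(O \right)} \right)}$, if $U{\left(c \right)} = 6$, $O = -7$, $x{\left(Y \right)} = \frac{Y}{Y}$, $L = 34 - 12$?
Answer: $- \frac{7}{6} \approx -1.1667$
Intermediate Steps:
$L = 22$
$x{\left(Y \right)} = 1$
$b{\left(a \right)} = \frac{22 + a}{a^{2} - 10 a}$ ($b{\left(a \right)} = \frac{a + 22}{a + \left(\left(a^{2} - 12 a\right) + a\right)} = \frac{22 + a}{a + \left(a^{2} - 11 a\right)} = \frac{22 + a}{a^{2} - 10 a}$)
$x{\left(4 \right)} b{\left(U{\left(O \right)} \right)} = 1 \frac{22 + 6}{6 \left(-10 + 6\right)} = 1 \cdot \frac{1}{6} \frac{1}{-4} \cdot 28 = 1 \cdot \frac{1}{6} \left(- \frac{1}{4}\right) 28 = 1 \left(- \frac{7}{6}\right) = - \frac{7}{6}$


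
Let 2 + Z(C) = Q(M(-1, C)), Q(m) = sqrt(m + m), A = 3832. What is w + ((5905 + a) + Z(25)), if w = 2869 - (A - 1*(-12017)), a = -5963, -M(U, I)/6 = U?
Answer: -13040 + 2*sqrt(3) ≈ -13037.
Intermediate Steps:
M(U, I) = -6*U
w = -12980 (w = 2869 - (3832 - 1*(-12017)) = 2869 - (3832 + 12017) = 2869 - 1*15849 = 2869 - 15849 = -12980)
Q(m) = sqrt(2)*sqrt(m) (Q(m) = sqrt(2*m) = sqrt(2)*sqrt(m))
Z(C) = -2 + 2*sqrt(3) (Z(C) = -2 + sqrt(2)*sqrt(-6*(-1)) = -2 + sqrt(2)*sqrt(6) = -2 + 2*sqrt(3))
w + ((5905 + a) + Z(25)) = -12980 + ((5905 - 5963) + (-2 + 2*sqrt(3))) = -12980 + (-58 + (-2 + 2*sqrt(3))) = -12980 + (-60 + 2*sqrt(3)) = -13040 + 2*sqrt(3)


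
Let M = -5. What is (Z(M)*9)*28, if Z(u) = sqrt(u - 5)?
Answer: 252*I*sqrt(10) ≈ 796.89*I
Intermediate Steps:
Z(u) = sqrt(-5 + u)
(Z(M)*9)*28 = (sqrt(-5 - 5)*9)*28 = (sqrt(-10)*9)*28 = ((I*sqrt(10))*9)*28 = (9*I*sqrt(10))*28 = 252*I*sqrt(10)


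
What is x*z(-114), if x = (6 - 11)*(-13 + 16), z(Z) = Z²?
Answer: -194940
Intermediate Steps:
x = -15 (x = -5*3 = -15)
x*z(-114) = -15*(-114)² = -15*12996 = -194940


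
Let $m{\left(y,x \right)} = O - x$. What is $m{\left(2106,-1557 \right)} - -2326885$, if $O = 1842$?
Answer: $2330284$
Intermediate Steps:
$m{\left(y,x \right)} = 1842 - x$
$m{\left(2106,-1557 \right)} - -2326885 = \left(1842 - -1557\right) - -2326885 = \left(1842 + 1557\right) + 2326885 = 3399 + 2326885 = 2330284$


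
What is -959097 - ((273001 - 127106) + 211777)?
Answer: -1316769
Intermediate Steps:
-959097 - ((273001 - 127106) + 211777) = -959097 - (145895 + 211777) = -959097 - 1*357672 = -959097 - 357672 = -1316769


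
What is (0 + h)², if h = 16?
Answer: 256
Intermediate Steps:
(0 + h)² = (0 + 16)² = 16² = 256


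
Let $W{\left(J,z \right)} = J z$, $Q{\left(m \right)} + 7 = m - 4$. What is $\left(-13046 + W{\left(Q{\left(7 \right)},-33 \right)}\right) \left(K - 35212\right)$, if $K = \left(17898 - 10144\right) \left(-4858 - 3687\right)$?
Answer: $856109635788$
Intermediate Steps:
$Q{\left(m \right)} = -11 + m$ ($Q{\left(m \right)} = -7 + \left(m - 4\right) = -7 + \left(-4 + m\right) = -11 + m$)
$K = -66257930$ ($K = 7754 \left(-8545\right) = -66257930$)
$\left(-13046 + W{\left(Q{\left(7 \right)},-33 \right)}\right) \left(K - 35212\right) = \left(-13046 + \left(-11 + 7\right) \left(-33\right)\right) \left(-66257930 - 35212\right) = \left(-13046 - -132\right) \left(-66293142\right) = \left(-13046 + 132\right) \left(-66293142\right) = \left(-12914\right) \left(-66293142\right) = 856109635788$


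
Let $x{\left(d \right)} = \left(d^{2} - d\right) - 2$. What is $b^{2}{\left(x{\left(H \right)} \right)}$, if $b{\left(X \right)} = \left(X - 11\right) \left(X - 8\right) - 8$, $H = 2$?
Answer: $6400$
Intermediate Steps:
$x{\left(d \right)} = -2 + d^{2} - d$
$b{\left(X \right)} = -8 + \left(-11 + X\right) \left(-8 + X\right)$ ($b{\left(X \right)} = \left(-11 + X\right) \left(-8 + X\right) - 8 = -8 + \left(-11 + X\right) \left(-8 + X\right)$)
$b^{2}{\left(x{\left(H \right)} \right)} = \left(80 + \left(-2 + 2^{2} - 2\right)^{2} - 19 \left(-2 + 2^{2} - 2\right)\right)^{2} = \left(80 + \left(-2 + 4 - 2\right)^{2} - 19 \left(-2 + 4 - 2\right)\right)^{2} = \left(80 + 0^{2} - 0\right)^{2} = \left(80 + 0 + 0\right)^{2} = 80^{2} = 6400$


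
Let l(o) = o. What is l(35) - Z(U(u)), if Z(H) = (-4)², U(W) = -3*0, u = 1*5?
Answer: 19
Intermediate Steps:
u = 5
U(W) = 0
Z(H) = 16
l(35) - Z(U(u)) = 35 - 1*16 = 35 - 16 = 19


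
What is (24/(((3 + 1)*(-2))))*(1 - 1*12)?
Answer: 33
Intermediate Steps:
(24/(((3 + 1)*(-2))))*(1 - 1*12) = (24/((4*(-2))))*(1 - 12) = (24/(-8))*(-11) = (24*(-⅛))*(-11) = -3*(-11) = 33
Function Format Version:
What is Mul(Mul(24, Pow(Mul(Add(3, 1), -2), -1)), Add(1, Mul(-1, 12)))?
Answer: 33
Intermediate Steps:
Mul(Mul(24, Pow(Mul(Add(3, 1), -2), -1)), Add(1, Mul(-1, 12))) = Mul(Mul(24, Pow(Mul(4, -2), -1)), Add(1, -12)) = Mul(Mul(24, Pow(-8, -1)), -11) = Mul(Mul(24, Rational(-1, 8)), -11) = Mul(-3, -11) = 33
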